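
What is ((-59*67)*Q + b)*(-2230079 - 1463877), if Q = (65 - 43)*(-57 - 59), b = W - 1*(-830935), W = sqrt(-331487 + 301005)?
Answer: -40334272318396 - 3693956*I*sqrt(30482) ≈ -4.0334e+13 - 6.4493e+8*I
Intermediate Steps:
W = I*sqrt(30482) (W = sqrt(-30482) = I*sqrt(30482) ≈ 174.59*I)
b = 830935 + I*sqrt(30482) (b = I*sqrt(30482) - 1*(-830935) = I*sqrt(30482) + 830935 = 830935 + I*sqrt(30482) ≈ 8.3094e+5 + 174.59*I)
Q = -2552 (Q = 22*(-116) = -2552)
((-59*67)*Q + b)*(-2230079 - 1463877) = (-59*67*(-2552) + (830935 + I*sqrt(30482)))*(-2230079 - 1463877) = (-3953*(-2552) + (830935 + I*sqrt(30482)))*(-3693956) = (10088056 + (830935 + I*sqrt(30482)))*(-3693956) = (10918991 + I*sqrt(30482))*(-3693956) = -40334272318396 - 3693956*I*sqrt(30482)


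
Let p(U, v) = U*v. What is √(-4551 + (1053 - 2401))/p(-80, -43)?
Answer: I*√5899/3440 ≈ 0.022327*I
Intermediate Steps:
√(-4551 + (1053 - 2401))/p(-80, -43) = √(-4551 + (1053 - 2401))/((-80*(-43))) = √(-4551 - 1348)/3440 = √(-5899)*(1/3440) = (I*√5899)*(1/3440) = I*√5899/3440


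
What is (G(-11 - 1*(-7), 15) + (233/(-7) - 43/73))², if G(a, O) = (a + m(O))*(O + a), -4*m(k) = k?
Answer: 59287867081/4177936 ≈ 14191.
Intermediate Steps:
m(k) = -k/4
G(a, O) = (O + a)*(a - O/4) (G(a, O) = (a - O/4)*(O + a) = (O + a)*(a - O/4))
(G(-11 - 1*(-7), 15) + (233/(-7) - 43/73))² = (((-11 - 1*(-7))² - ¼*15² + (¾)*15*(-11 - 1*(-7))) + (233/(-7) - 43/73))² = (((-11 + 7)² - ¼*225 + (¾)*15*(-11 + 7)) + (233*(-⅐) - 43*1/73))² = (((-4)² - 225/4 + (¾)*15*(-4)) + (-233/7 - 43/73))² = ((16 - 225/4 - 45) - 17310/511)² = (-341/4 - 17310/511)² = (-243491/2044)² = 59287867081/4177936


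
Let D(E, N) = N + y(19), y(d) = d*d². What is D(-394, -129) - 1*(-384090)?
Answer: 390820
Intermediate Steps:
y(d) = d³
D(E, N) = 6859 + N (D(E, N) = N + 19³ = N + 6859 = 6859 + N)
D(-394, -129) - 1*(-384090) = (6859 - 129) - 1*(-384090) = 6730 + 384090 = 390820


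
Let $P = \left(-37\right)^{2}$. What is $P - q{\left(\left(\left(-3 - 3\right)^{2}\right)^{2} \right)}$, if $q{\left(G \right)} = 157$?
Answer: $1212$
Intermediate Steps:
$P = 1369$
$P - q{\left(\left(\left(-3 - 3\right)^{2}\right)^{2} \right)} = 1369 - 157 = 1212$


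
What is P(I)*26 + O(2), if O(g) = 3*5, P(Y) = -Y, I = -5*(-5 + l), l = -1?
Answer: -765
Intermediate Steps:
I = 30 (I = -5*(-5 - 1) = -5*(-6) = 30)
O(g) = 15
P(I)*26 + O(2) = -1*30*26 + 15 = -30*26 + 15 = -780 + 15 = -765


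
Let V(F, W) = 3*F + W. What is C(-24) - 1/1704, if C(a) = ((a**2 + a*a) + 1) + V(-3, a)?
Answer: 1908479/1704 ≈ 1120.0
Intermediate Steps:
V(F, W) = W + 3*F
C(a) = -8 + a + 2*a**2 (C(a) = ((a**2 + a*a) + 1) + (a + 3*(-3)) = ((a**2 + a**2) + 1) + (a - 9) = (2*a**2 + 1) + (-9 + a) = (1 + 2*a**2) + (-9 + a) = -8 + a + 2*a**2)
C(-24) - 1/1704 = (-8 - 24 + 2*(-24)**2) - 1/1704 = (-8 - 24 + 2*576) - 1*1/1704 = (-8 - 24 + 1152) - 1/1704 = 1120 - 1/1704 = 1908479/1704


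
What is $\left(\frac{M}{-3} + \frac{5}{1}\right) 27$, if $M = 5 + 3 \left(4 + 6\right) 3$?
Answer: $-720$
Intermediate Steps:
$M = 95$ ($M = 5 + 3 \cdot 10 \cdot 3 = 5 + 30 \cdot 3 = 5 + 90 = 95$)
$\left(\frac{M}{-3} + \frac{5}{1}\right) 27 = \left(\frac{95}{-3} + \frac{5}{1}\right) 27 = \left(95 \left(- \frac{1}{3}\right) + 5 \cdot 1\right) 27 = \left(- \frac{95}{3} + 5\right) 27 = \left(- \frac{80}{3}\right) 27 = -720$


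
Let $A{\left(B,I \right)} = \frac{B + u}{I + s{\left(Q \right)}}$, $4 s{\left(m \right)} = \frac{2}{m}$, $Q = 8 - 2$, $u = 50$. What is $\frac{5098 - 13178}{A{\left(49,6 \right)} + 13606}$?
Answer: $- \frac{294920}{497213} \approx -0.59315$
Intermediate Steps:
$Q = 6$
$s{\left(m \right)} = \frac{1}{2 m}$ ($s{\left(m \right)} = \frac{2 \frac{1}{m}}{4} = \frac{1}{2 m}$)
$A{\left(B,I \right)} = \frac{50 + B}{\frac{1}{12} + I}$ ($A{\left(B,I \right)} = \frac{B + 50}{I + \frac{1}{2 \cdot 6}} = \frac{50 + B}{I + \frac{1}{2} \cdot \frac{1}{6}} = \frac{50 + B}{I + \frac{1}{12}} = \frac{50 + B}{\frac{1}{12} + I}$)
$\frac{5098 - 13178}{A{\left(49,6 \right)} + 13606} = \frac{5098 - 13178}{\frac{12 \left(50 + 49\right)}{1 + 12 \cdot 6} + 13606} = - \frac{8080}{12 \frac{1}{1 + 72} \cdot 99 + 13606} = - \frac{8080}{12 \cdot \frac{1}{73} \cdot 99 + 13606} = - \frac{8080}{\frac{1188}{73} + 13606} = - \frac{8080}{\frac{994426}{73}} = \left(-8080\right) \frac{73}{994426} = - \frac{294920}{497213}$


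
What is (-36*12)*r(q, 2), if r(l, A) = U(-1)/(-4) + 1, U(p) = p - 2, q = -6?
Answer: -756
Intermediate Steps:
U(p) = -2 + p
r(l, A) = 7/4 (r(l, A) = (-2 - 1)/(-4) + 1 = -3*(-1/4) + 1 = 3/4 + 1 = 7/4)
(-36*12)*r(q, 2) = -36*12*(7/4) = -432*7/4 = -756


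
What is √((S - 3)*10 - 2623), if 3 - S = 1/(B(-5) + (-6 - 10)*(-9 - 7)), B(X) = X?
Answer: I*√165254133/251 ≈ 51.216*I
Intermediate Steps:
S = 752/251 (S = 3 - 1/(-5 + (-6 - 10)*(-9 - 7)) = 3 - 1/(-5 - 16*(-16)) = 3 - 1/(-5 + 256) = 3 - 1/251 = 752/251 ≈ 2.9960)
√((S - 3)*10 - 2623) = √((752/251 - 3)*10 - 2623) = √(-1/251*10 - 2623) = √(-10/251 - 2623) = √(-658383/251) = I*√165254133/251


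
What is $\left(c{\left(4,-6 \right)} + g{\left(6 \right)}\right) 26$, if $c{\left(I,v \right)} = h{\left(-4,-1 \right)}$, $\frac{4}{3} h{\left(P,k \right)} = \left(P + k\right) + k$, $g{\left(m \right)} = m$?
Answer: $39$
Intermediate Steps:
$h{\left(P,k \right)} = \frac{3 k}{2} + \frac{3 P}{4}$ ($h{\left(P,k \right)} = \frac{3 \left(\left(P + k\right) + k\right)}{4} = \frac{3 \left(P + 2 k\right)}{4} = \frac{3 k}{2} + \frac{3 P}{4}$)
$c{\left(I,v \right)} = - \frac{9}{2}$ ($c{\left(I,v \right)} = \frac{3}{2} \left(-1\right) + \frac{3}{4} \left(-4\right) = - \frac{3}{2} - 3 = - \frac{9}{2}$)
$\left(c{\left(4,-6 \right)} + g{\left(6 \right)}\right) 26 = \left(- \frac{9}{2} + 6\right) 26 = \frac{3}{2} \cdot 26 = 39$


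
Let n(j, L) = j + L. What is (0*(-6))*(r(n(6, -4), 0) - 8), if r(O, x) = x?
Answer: 0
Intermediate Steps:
n(j, L) = L + j
(0*(-6))*(r(n(6, -4), 0) - 8) = (0*(-6))*(0 - 8) = 0*(-8) = 0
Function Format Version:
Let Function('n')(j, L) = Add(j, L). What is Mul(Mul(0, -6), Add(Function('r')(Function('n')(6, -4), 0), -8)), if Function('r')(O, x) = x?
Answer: 0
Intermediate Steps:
Function('n')(j, L) = Add(L, j)
Mul(Mul(0, -6), Add(Function('r')(Function('n')(6, -4), 0), -8)) = Mul(Mul(0, -6), Add(0, -8)) = Mul(0, -8) = 0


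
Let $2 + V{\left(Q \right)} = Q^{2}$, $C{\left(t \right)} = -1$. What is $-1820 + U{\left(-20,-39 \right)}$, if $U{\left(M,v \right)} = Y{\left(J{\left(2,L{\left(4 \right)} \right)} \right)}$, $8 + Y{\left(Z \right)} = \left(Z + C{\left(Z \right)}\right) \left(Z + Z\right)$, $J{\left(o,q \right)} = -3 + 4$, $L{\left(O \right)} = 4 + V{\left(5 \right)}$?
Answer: $-1828$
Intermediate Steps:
$V{\left(Q \right)} = -2 + Q^{2}$
$L{\left(O \right)} = 27$ ($L{\left(O \right)} = 4 - \left(2 - 5^{2}\right) = 4 + \left(-2 + 25\right) = 4 + 23 = 27$)
$J{\left(o,q \right)} = 1$
$Y{\left(Z \right)} = -8 + 2 Z \left(-1 + Z\right)$ ($Y{\left(Z \right)} = -8 + \left(Z - 1\right) \left(Z + Z\right) = -8 + \left(-1 + Z\right) 2 Z = -8 + 2 Z \left(-1 + Z\right)$)
$U{\left(M,v \right)} = -8$ ($U{\left(M,v \right)} = -8 - 2 + 2 \cdot 1^{2} = -8 - 2 + 2 \cdot 1 = -8 - 2 + 2 = -8$)
$-1820 + U{\left(-20,-39 \right)} = -1820 - 8 = -1828$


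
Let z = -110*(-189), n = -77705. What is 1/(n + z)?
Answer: -1/56915 ≈ -1.7570e-5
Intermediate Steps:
z = 20790
1/(n + z) = 1/(-77705 + 20790) = 1/(-56915) = -1/56915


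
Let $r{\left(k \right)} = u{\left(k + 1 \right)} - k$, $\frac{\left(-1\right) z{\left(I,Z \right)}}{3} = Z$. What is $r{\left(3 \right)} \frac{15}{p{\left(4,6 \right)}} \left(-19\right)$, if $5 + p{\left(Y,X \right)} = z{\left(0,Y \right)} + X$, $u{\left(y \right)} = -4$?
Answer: $- \frac{1995}{11} \approx -181.36$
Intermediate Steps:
$z{\left(I,Z \right)} = - 3 Z$
$p{\left(Y,X \right)} = -5 + X - 3 Y$ ($p{\left(Y,X \right)} = -5 + \left(- 3 Y + X\right) = -5 + \left(X - 3 Y\right) = -5 + X - 3 Y$)
$r{\left(k \right)} = -4 - k$
$r{\left(3 \right)} \frac{15}{p{\left(4,6 \right)}} \left(-19\right) = \left(-4 - 3\right) \frac{15}{-5 + 6 - 12} \left(-19\right) = - 7 \frac{15}{-11} \left(-19\right) = - 7 \cdot 15 \left(- \frac{1}{11}\right) \left(-19\right) = \left(-7\right) \left(- \frac{15}{11}\right) \left(-19\right) = \frac{105}{11} \left(-19\right) = - \frac{1995}{11}$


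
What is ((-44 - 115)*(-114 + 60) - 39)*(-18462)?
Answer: -157794714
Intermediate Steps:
((-44 - 115)*(-114 + 60) - 39)*(-18462) = (-159*(-54) - 39)*(-18462) = (8586 - 39)*(-18462) = 8547*(-18462) = -157794714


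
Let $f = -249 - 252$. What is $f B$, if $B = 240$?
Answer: $-120240$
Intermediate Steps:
$f = -501$ ($f = -249 - 252 = -501$)
$f B = \left(-501\right) 240 = -120240$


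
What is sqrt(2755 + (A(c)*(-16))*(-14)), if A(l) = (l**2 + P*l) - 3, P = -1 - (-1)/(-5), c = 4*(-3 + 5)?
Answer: 3*sqrt(39635)/5 ≈ 119.45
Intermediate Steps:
c = 8 (c = 4*2 = 8)
P = -6/5 (P = -1 - (-1)*(-1)/5 = -1 - 1*1/5 = -1 - 1/5 = -6/5 ≈ -1.2000)
A(l) = -3 + l**2 - 6*l/5 (A(l) = (l**2 - 6*l/5) - 3 = -3 + l**2 - 6*l/5)
sqrt(2755 + (A(c)*(-16))*(-14)) = sqrt(2755 + ((-3 + 8**2 - 6/5*8)*(-16))*(-14)) = sqrt(2755 + ((-3 + 64 - 48/5)*(-16))*(-14)) = sqrt(2755 + ((257/5)*(-16))*(-14)) = sqrt(2755 - 4112/5*(-14)) = sqrt(2755 + 57568/5) = sqrt(71343/5) = 3*sqrt(39635)/5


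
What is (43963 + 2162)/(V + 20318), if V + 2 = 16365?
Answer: 15375/12227 ≈ 1.2575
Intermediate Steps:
V = 16363 (V = -2 + 16365 = 16363)
(43963 + 2162)/(V + 20318) = (43963 + 2162)/(16363 + 20318) = 46125/36681 = 46125*(1/36681) = 15375/12227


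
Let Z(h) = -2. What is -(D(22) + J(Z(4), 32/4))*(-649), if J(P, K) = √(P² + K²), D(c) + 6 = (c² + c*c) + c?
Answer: 638616 + 1298*√17 ≈ 6.4397e+5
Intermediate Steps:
D(c) = -6 + c + 2*c² (D(c) = -6 + ((c² + c*c) + c) = -6 + ((c² + c²) + c) = -6 + (2*c² + c) = -6 + (c + 2*c²) = -6 + c + 2*c²)
J(P, K) = √(K² + P²)
-(D(22) + J(Z(4), 32/4))*(-649) = -((-6 + 22 + 2*22²) + √((32/4)² + (-2)²))*(-649) = -((-6 + 22 + 2*484) + √((32*(¼))² + 4))*(-649) = -((-6 + 22 + 968) + √(8² + 4))*(-649) = -(984 + √(64 + 4))*(-649) = -(984 + √68)*(-649) = -(984 + 2*√17)*(-649) = -(-638616 - 1298*√17) = 638616 + 1298*√17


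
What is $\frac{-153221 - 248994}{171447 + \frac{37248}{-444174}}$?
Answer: $- \frac{5955114847}{2538408751} \approx -2.346$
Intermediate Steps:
$\frac{-153221 - 248994}{171447 + \frac{37248}{-444174}} = - \frac{402215}{171447 + 37248 \left(- \frac{1}{444174}\right)} = - \frac{402215}{171447 - \frac{6208}{74029}} = - \frac{402215}{\frac{12692043755}{74029}} = \left(-402215\right) \frac{74029}{12692043755} = - \frac{5955114847}{2538408751}$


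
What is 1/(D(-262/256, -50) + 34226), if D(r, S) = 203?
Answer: 1/34429 ≈ 2.9045e-5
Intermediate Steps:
1/(D(-262/256, -50) + 34226) = 1/(203 + 34226) = 1/34429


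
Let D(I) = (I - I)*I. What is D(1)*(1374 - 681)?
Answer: 0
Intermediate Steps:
D(I) = 0 (D(I) = 0*I = 0)
D(1)*(1374 - 681) = 0*(1374 - 681) = 0*693 = 0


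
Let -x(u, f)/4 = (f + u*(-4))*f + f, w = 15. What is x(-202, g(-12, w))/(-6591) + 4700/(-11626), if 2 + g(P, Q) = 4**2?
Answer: 252420694/38313483 ≈ 6.5883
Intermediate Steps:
g(P, Q) = 14 (g(P, Q) = -2 + 4**2 = -2 + 16 = 14)
x(u, f) = -4*f - 4*f*(f - 4*u) (x(u, f) = -4*((f + u*(-4))*f + f) = -4*((f - 4*u)*f + f) = -4*(f*(f - 4*u) + f) = -4*(f + f*(f - 4*u)) = -4*f - 4*f*(f - 4*u))
x(-202, g(-12, w))/(-6591) + 4700/(-11626) = (4*14*(-1 - 1*14 + 4*(-202)))/(-6591) + 4700/(-11626) = (4*14*(-1 - 14 - 808))*(-1/6591) + 4700*(-1/11626) = (4*14*(-823))*(-1/6591) - 2350/5813 = -46088*(-1/6591) - 2350/5813 = 46088/6591 - 2350/5813 = 252420694/38313483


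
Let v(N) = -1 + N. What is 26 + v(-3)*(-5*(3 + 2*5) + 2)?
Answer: 278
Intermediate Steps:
26 + v(-3)*(-5*(3 + 2*5) + 2) = 26 + (-1 - 3)*(-5*(3 + 2*5) + 2) = 26 - 4*(-5*(3 + 10) + 2) = 26 - 4*(-5*13 + 2) = 26 - 4*(-65 + 2) = 26 - 4*(-63) = 26 + 252 = 278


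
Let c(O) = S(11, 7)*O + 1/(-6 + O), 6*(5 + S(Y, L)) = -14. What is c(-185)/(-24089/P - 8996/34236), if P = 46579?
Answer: -7946477906733/4568336854 ≈ -1739.5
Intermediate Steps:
S(Y, L) = -22/3 (S(Y, L) = -5 + (1/6)*(-14) = -5 - 7/3 = -22/3)
c(O) = 1/(-6 + O) - 22*O/3 (c(O) = -22*O/3 + 1/(-6 + O) = 1/(-6 + O) - 22*O/3)
c(-185)/(-24089/P - 8996/34236) = ((3 - 22*(-185)**2 + 132*(-185))/(3*(-6 - 185)))/(-24089/46579 - 8996/34236) = ((1/3)*(3 - 22*34225 - 24420)/(-191))/(-24089*1/46579 - 8996*1/34236) = ((1/3)*(-1/191)*(3 - 752950 - 24420))/(-1853/3583 - 2249/8559) = ((1/3)*(-1/191)*(-777367))/(-23917994/30666897) = (777367/573)*(-30666897/23917994) = -7946477906733/4568336854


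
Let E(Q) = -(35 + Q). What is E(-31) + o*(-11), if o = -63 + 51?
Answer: 128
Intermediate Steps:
E(Q) = -35 - Q
o = -12
E(-31) + o*(-11) = (-35 - 1*(-31)) - 12*(-11) = (-35 + 31) + 132 = -4 + 132 = 128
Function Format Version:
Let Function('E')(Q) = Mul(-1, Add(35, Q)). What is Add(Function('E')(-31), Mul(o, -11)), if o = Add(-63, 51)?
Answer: 128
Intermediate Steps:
Function('E')(Q) = Add(-35, Mul(-1, Q))
o = -12
Add(Function('E')(-31), Mul(o, -11)) = Add(Add(-35, Mul(-1, -31)), Mul(-12, -11)) = Add(Add(-35, 31), 132) = Add(-4, 132) = 128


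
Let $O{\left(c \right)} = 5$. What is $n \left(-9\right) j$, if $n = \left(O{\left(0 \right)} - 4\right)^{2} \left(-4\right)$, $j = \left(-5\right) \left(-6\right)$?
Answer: $1080$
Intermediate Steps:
$j = 30$
$n = -4$ ($n = \left(5 - 4\right)^{2} \left(-4\right) = 1^{2} \left(-4\right) = 1 \left(-4\right) = -4$)
$n \left(-9\right) j = \left(-4\right) \left(-9\right) 30 = 36 \cdot 30 = 1080$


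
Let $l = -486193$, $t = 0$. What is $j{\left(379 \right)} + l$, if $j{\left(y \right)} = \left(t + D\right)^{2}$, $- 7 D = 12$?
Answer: $- \frac{23823313}{49} \approx -4.8619 \cdot 10^{5}$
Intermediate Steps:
$D = - \frac{12}{7}$ ($D = \left(- \frac{1}{7}\right) 12 = - \frac{12}{7} \approx -1.7143$)
$j{\left(y \right)} = \frac{144}{49}$ ($j{\left(y \right)} = \left(0 - \frac{12}{7}\right)^{2} = \left(- \frac{12}{7}\right)^{2} = \frac{144}{49}$)
$j{\left(379 \right)} + l = \frac{144}{49} - 486193 = - \frac{23823313}{49}$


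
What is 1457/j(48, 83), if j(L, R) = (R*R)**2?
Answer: 1457/47458321 ≈ 3.0701e-5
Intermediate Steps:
j(L, R) = R**4 (j(L, R) = (R**2)**2 = R**4)
1457/j(48, 83) = 1457/(83**4) = 1457/47458321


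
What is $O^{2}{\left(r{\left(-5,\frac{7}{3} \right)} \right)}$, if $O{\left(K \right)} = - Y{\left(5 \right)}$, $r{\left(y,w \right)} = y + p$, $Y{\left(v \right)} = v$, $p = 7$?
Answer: $25$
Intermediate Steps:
$r{\left(y,w \right)} = 7 + y$ ($r{\left(y,w \right)} = y + 7 = 7 + y$)
$O{\left(K \right)} = -5$ ($O{\left(K \right)} = \left(-1\right) 5 = -5$)
$O^{2}{\left(r{\left(-5,\frac{7}{3} \right)} \right)} = \left(-5\right)^{2} = 25$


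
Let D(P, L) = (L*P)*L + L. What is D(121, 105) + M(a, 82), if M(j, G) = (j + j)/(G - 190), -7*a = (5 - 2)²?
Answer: 56033461/42 ≈ 1.3341e+6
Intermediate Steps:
D(P, L) = L + P*L² (D(P, L) = P*L² + L = L + P*L²)
a = -9/7 (a = -(5 - 2)²/7 = -⅐*3² = -⅐*9 = -9/7 ≈ -1.2857)
M(j, G) = 2*j/(-190 + G) (M(j, G) = (2*j)/(-190 + G) = 2*j/(-190 + G))
D(121, 105) + M(a, 82) = 105*(1 + 105*121) + 2*(-9/7)/(-190 + 82) = 105*(1 + 12705) + 2*(-9/7)/(-108) = 105*12706 + 2*(-9/7)*(-1/108) = 1334130 + 1/42 = 56033461/42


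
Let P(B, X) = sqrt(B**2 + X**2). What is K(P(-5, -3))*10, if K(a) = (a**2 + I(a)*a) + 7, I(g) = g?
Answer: 750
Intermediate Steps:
K(a) = 7 + 2*a**2 (K(a) = (a**2 + a*a) + 7 = (a**2 + a**2) + 7 = 2*a**2 + 7 = 7 + 2*a**2)
K(P(-5, -3))*10 = (7 + 2*(sqrt((-5)**2 + (-3)**2))**2)*10 = (7 + 2*(sqrt(25 + 9))**2)*10 = (7 + 2*(sqrt(34))**2)*10 = (7 + 2*34)*10 = (7 + 68)*10 = 75*10 = 750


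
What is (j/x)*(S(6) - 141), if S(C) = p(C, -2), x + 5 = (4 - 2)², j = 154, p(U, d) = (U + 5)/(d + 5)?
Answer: 63448/3 ≈ 21149.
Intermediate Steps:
p(U, d) = (5 + U)/(5 + d)
x = -1 (x = -5 + (4 - 2)² = -5 + 2² = -5 + 4 = -1)
S(C) = 5/3 + C/3 (S(C) = (5 + C)/(5 - 2) = (5 + C)/3 = 5/3 + C/3)
(j/x)*(S(6) - 141) = (154/(-1))*((5/3 + (⅓)*6) - 141) = (154*(-1))*((5/3 + 2) - 141) = -154*(11/3 - 141) = -154*(-412/3) = 63448/3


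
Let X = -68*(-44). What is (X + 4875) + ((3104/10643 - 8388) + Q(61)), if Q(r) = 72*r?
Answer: 41202157/10643 ≈ 3871.3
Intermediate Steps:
X = 2992
(X + 4875) + ((3104/10643 - 8388) + Q(61)) = (2992 + 4875) + ((3104/10643 - 8388) + 72*61) = 7867 + ((3104*(1/10643) - 8388) + 4392) = 7867 + ((3104/10643 - 8388) + 4392) = 7867 + (-89270380/10643 + 4392) = 7867 - 42526324/10643 = 41202157/10643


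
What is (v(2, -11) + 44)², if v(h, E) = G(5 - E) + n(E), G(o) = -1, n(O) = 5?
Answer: 2304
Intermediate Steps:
v(h, E) = 4 (v(h, E) = -1 + 5 = 4)
(v(2, -11) + 44)² = (4 + 44)² = 48² = 2304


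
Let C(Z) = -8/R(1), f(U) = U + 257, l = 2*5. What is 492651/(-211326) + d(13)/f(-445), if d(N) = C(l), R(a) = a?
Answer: -7577315/3310774 ≈ -2.2887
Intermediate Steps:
l = 10
f(U) = 257 + U
C(Z) = -8 (C(Z) = -8/1 = -8*1 = -8)
d(N) = -8
492651/(-211326) + d(13)/f(-445) = 492651/(-211326) - 8/(257 - 445) = 492651*(-1/211326) - 8/(-188) = -164217/70442 - 8*(-1/188) = -164217/70442 + 2/47 = -7577315/3310774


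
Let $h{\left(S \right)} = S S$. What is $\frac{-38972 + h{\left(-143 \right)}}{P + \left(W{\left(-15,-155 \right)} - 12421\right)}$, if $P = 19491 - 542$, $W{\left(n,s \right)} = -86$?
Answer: $- \frac{18523}{6442} \approx -2.8754$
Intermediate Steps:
$P = 18949$
$h{\left(S \right)} = S^{2}$
$\frac{-38972 + h{\left(-143 \right)}}{P + \left(W{\left(-15,-155 \right)} - 12421\right)} = \frac{-38972 + \left(-143\right)^{2}}{18949 - 12507} = \frac{-38972 + 20449}{18949 - 12507} = - \frac{18523}{6442}$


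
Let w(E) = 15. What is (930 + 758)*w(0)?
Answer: 25320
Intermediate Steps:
(930 + 758)*w(0) = (930 + 758)*15 = 1688*15 = 25320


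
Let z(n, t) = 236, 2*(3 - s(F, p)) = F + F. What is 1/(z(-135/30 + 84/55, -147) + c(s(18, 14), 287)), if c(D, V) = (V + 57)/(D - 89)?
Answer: 13/3025 ≈ 0.0042975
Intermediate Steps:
s(F, p) = 3 - F (s(F, p) = 3 - (F + F)/2 = 3 - F)
c(D, V) = (57 + V)/(-89 + D)
1/(z(-135/30 + 84/55, -147) + c(s(18, 14), 287)) = 1/(236 + (57 + 287)/(-89 + (3 - 1*18))) = 1/(236 + 344/(-89 + (3 - 18))) = 1/(236 + 344/(-89 - 15)) = 1/(236 + 344/(-104)) = 1/(236 - 1/104*344) = 1/(236 - 43/13) = 1/(3025/13) = 13/3025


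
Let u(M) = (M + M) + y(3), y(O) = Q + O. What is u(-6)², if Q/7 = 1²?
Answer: 4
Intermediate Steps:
Q = 7 (Q = 7*1² = 7*1 = 7)
y(O) = 7 + O
u(M) = 10 + 2*M (u(M) = (M + M) + (7 + 3) = 2*M + 10 = 10 + 2*M)
u(-6)² = (10 + 2*(-6))² = (10 - 12)² = (-2)² = 4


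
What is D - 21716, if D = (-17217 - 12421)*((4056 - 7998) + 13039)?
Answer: -269638602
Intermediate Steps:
D = -269616886 (D = -29638*(-3942 + 13039) = -29638*9097 = -269616886)
D - 21716 = -269616886 - 21716 = -269638602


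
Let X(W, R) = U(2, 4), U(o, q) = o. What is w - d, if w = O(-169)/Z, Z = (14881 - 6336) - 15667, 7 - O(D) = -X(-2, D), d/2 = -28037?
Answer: 133119673/2374 ≈ 56074.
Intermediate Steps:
d = -56074 (d = 2*(-28037) = -56074)
X(W, R) = 2
O(D) = 9 (O(D) = 7 - (-1)*2 = 7 - 1*(-2) = 7 + 2 = 9)
Z = -7122 (Z = 8545 - 15667 = -7122)
w = -3/2374 (w = 9/(-7122) = 9*(-1/7122) = -3/2374 ≈ -0.0012637)
w - d = -3/2374 - 1*(-56074) = -3/2374 + 56074 = 133119673/2374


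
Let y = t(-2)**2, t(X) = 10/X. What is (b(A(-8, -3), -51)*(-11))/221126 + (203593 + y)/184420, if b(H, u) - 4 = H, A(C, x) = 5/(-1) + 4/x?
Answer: 16886237743/15292521345 ≈ 1.1042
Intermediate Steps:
A(C, x) = -5 + 4/x (A(C, x) = 5*(-1) + 4/x = -5 + 4/x)
b(H, u) = 4 + H
y = 25 (y = (10/(-2))**2 = (10*(-1/2))**2 = (-5)**2 = 25)
(b(A(-8, -3), -51)*(-11))/221126 + (203593 + y)/184420 = ((4 + (-5 + 4/(-3)))*(-11))/221126 + (203593 + 25)/184420 = ((4 + (-5 + 4*(-1/3)))*(-11))*(1/221126) + 203618*(1/184420) = ((4 + (-5 - 4/3))*(-11))*(1/221126) + 101809/92210 = ((4 - 19/3)*(-11))*(1/221126) + 101809/92210 = -7/3*(-11)*(1/221126) + 101809/92210 = (77/3)*(1/221126) + 101809/92210 = 77/663378 + 101809/92210 = 16886237743/15292521345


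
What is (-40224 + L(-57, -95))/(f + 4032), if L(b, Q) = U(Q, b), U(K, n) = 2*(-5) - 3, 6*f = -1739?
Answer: -241422/22453 ≈ -10.752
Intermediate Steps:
f = -1739/6 (f = (⅙)*(-1739) = -1739/6 ≈ -289.83)
U(K, n) = -13 (U(K, n) = -10 - 3 = -13)
L(b, Q) = -13
(-40224 + L(-57, -95))/(f + 4032) = (-40224 - 13)/(-1739/6 + 4032) = -40237/22453/6 = -40237*6/22453 = -241422/22453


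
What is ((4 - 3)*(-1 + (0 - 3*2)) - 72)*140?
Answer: -11060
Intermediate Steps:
((4 - 3)*(-1 + (0 - 3*2)) - 72)*140 = (1*(-1 + (0 - 6)) - 72)*140 = (1*(-1 - 6) - 72)*140 = (1*(-7) - 72)*140 = (-7 - 72)*140 = -79*140 = -11060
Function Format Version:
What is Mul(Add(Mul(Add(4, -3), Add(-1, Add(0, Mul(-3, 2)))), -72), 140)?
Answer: -11060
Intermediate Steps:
Mul(Add(Mul(Add(4, -3), Add(-1, Add(0, Mul(-3, 2)))), -72), 140) = Mul(Add(Mul(1, Add(-1, Add(0, -6))), -72), 140) = Mul(Add(Mul(1, Add(-1, -6)), -72), 140) = Mul(Add(Mul(1, -7), -72), 140) = Mul(Add(-7, -72), 140) = Mul(-79, 140) = -11060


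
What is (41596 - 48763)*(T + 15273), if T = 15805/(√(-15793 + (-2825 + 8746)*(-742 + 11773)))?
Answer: -109461591 - 113274435*√65298758/65298758 ≈ -1.0948e+8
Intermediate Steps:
T = 15805*√65298758/65298758 (T = 15805/(√(-15793 + 5921*11031)) = 15805/(√(-15793 + 65314551)) = 15805/(√65298758) = 15805*(√65298758/65298758) = 15805*√65298758/65298758 ≈ 1.9559)
(41596 - 48763)*(T + 15273) = (41596 - 48763)*(15805*√65298758/65298758 + 15273) = -7167*(15273 + 15805*√65298758/65298758) = -109461591 - 113274435*√65298758/65298758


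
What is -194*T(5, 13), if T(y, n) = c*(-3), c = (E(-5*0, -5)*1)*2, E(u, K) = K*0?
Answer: 0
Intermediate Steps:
E(u, K) = 0
c = 0 (c = (0*1)*2 = 0*2 = 0)
T(y, n) = 0 (T(y, n) = 0*(-3) = 0)
-194*T(5, 13) = -194*0 = 0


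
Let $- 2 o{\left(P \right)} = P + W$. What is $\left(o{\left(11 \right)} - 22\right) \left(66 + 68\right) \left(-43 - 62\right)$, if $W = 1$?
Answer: $393960$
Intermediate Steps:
$o{\left(P \right)} = - \frac{1}{2} - \frac{P}{2}$ ($o{\left(P \right)} = - \frac{P + 1}{2} = - \frac{1 + P}{2} = - \frac{1}{2} - \frac{P}{2}$)
$\left(o{\left(11 \right)} - 22\right) \left(66 + 68\right) \left(-43 - 62\right) = \left(\left(- \frac{1}{2} - \frac{11}{2}\right) - 22\right) \left(66 + 68\right) \left(-43 - 62\right) = \left(\left(- \frac{1}{2} - \frac{11}{2}\right) - 22\right) 134 \left(-105\right) = \left(-6 - 22\right) \left(-14070\right) = \left(-28\right) \left(-14070\right) = 393960$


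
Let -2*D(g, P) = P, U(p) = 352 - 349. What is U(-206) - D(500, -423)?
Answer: -417/2 ≈ -208.50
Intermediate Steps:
U(p) = 3
D(g, P) = -P/2
U(-206) - D(500, -423) = 3 - (-1)*(-423)/2 = 3 - 1*423/2 = 3 - 423/2 = -417/2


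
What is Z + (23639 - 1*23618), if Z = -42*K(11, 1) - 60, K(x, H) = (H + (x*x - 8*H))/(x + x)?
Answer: -2823/11 ≈ -256.64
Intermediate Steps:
K(x, H) = (x**2 - 7*H)/(2*x) (K(x, H) = (H + (x**2 - 8*H))/((2*x)) = (x**2 - 7*H)*(1/(2*x)) = (x**2 - 7*H)/(2*x))
Z = -3054/11 (Z = -21*(11**2 - 7*1)/11 - 60 = -21*(121 - 7)/11 - 60 = -21*114/11 - 60 = -42*57/11 - 60 = -2394/11 - 60 = -3054/11 ≈ -277.64)
Z + (23639 - 1*23618) = -3054/11 + (23639 - 1*23618) = -3054/11 + (23639 - 23618) = -3054/11 + 21 = -2823/11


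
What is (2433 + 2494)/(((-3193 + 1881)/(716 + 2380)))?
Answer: -1906749/164 ≈ -11627.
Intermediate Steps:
(2433 + 2494)/(((-3193 + 1881)/(716 + 2380))) = 4927/((-1312/3096)) = 4927/((-1312*1/3096)) = 4927/(-164/387) = 4927*(-387/164) = -1906749/164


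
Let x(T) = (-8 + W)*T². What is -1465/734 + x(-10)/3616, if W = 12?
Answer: -78185/41471 ≈ -1.8853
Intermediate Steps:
x(T) = 4*T² (x(T) = (-8 + 12)*T² = 4*T²)
-1465/734 + x(-10)/3616 = -1465/734 + (4*(-10)²)/3616 = -1465*1/734 + (4*100)*(1/3616) = -1465/734 + 400*(1/3616) = -1465/734 + 25/226 = -78185/41471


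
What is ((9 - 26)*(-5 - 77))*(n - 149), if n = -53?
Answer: -281588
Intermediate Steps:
((9 - 26)*(-5 - 77))*(n - 149) = ((9 - 26)*(-5 - 77))*(-53 - 149) = -17*(-82)*(-202) = 1394*(-202) = -281588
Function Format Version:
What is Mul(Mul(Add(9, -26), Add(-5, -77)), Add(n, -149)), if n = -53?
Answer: -281588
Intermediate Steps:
Mul(Mul(Add(9, -26), Add(-5, -77)), Add(n, -149)) = Mul(Mul(Add(9, -26), Add(-5, -77)), Add(-53, -149)) = Mul(Mul(-17, -82), -202) = Mul(1394, -202) = -281588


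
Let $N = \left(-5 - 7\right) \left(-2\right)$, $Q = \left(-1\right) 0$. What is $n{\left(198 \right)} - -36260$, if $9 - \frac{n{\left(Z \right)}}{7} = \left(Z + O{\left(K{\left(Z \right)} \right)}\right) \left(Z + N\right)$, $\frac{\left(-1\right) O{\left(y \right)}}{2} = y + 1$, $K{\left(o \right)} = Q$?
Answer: $-268261$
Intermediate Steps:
$Q = 0$
$K{\left(o \right)} = 0$
$O{\left(y \right)} = -2 - 2 y$ ($O{\left(y \right)} = - 2 \left(y + 1\right) = - 2 \left(1 + y\right) = -2 - 2 y$)
$N = 24$ ($N = \left(-12\right) \left(-2\right) = 24$)
$n{\left(Z \right)} = 63 - 7 \left(-2 + Z\right) \left(24 + Z\right)$ ($n{\left(Z \right)} = 63 - 7 \left(Z - 2\right) \left(Z + 24\right) = 63 - 7 \left(Z + \left(-2 + 0\right)\right) \left(24 + Z\right) = 63 - 7 \left(Z - 2\right) \left(24 + Z\right) = 63 - 7 \left(-2 + Z\right) \left(24 + Z\right)$)
$n{\left(198 \right)} - -36260 = \left(399 - 30492 - 7 \cdot 198^{2}\right) - -36260 = \left(399 - 30492 - 274428\right) + 36260 = -304521 + 36260 = -268261$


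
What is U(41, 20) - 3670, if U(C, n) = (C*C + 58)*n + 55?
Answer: 31165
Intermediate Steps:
U(C, n) = 55 + n*(58 + C**2) (U(C, n) = (C**2 + 58)*n + 55 = (58 + C**2)*n + 55 = n*(58 + C**2) + 55 = 55 + n*(58 + C**2))
U(41, 20) - 3670 = (55 + 58*20 + 20*41**2) - 3670 = (55 + 1160 + 20*1681) - 3670 = (55 + 1160 + 33620) - 3670 = 34835 - 3670 = 31165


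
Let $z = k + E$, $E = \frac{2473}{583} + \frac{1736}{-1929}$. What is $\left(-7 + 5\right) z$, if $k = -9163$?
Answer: $\frac{20602031224}{1124607} \approx 18319.0$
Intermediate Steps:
$E = \frac{3758329}{1124607}$ ($E = 2473 \cdot \frac{1}{583} + 1736 \left(- \frac{1}{1929}\right) = \frac{2473}{583} - \frac{1736}{1929} = \frac{3758329}{1124607} \approx 3.3419$)
$z = - \frac{10301015612}{1124607}$ ($z = -9163 + \frac{3758329}{1124607} = - \frac{10301015612}{1124607} \approx -9159.7$)
$\left(-7 + 5\right) z = \left(-7 + 5\right) \left(- \frac{10301015612}{1124607}\right) = \left(-2\right) \left(- \frac{10301015612}{1124607}\right) = \frac{20602031224}{1124607}$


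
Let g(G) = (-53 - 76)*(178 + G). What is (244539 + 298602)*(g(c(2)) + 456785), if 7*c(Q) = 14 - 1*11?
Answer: 1649179210734/7 ≈ 2.3560e+11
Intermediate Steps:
c(Q) = 3/7 (c(Q) = (14 - 1*11)/7 = (14 - 11)/7 = (⅐)*3 = 3/7)
g(G) = -22962 - 129*G (g(G) = -129*(178 + G) = -22962 - 129*G)
(244539 + 298602)*(g(c(2)) + 456785) = (244539 + 298602)*((-22962 - 129*3/7) + 456785) = 543141*((-22962 - 387/7) + 456785) = 543141*(-161121/7 + 456785) = 543141*(3036374/7) = 1649179210734/7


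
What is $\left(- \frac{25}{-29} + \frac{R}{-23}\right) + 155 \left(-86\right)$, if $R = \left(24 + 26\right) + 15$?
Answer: $- \frac{8892420}{667} \approx -13332.0$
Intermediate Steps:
$R = 65$ ($R = 50 + 15 = 65$)
$\left(- \frac{25}{-29} + \frac{R}{-23}\right) + 155 \left(-86\right) = \left(- \frac{25}{-29} + \frac{65}{-23}\right) + 155 \left(-86\right) = \left(\left(-25\right) \left(- \frac{1}{29}\right) + 65 \left(- \frac{1}{23}\right)\right) - 13330 = \left(\frac{25}{29} - \frac{65}{23}\right) - 13330 = - \frac{1310}{667} - 13330 = - \frac{8892420}{667}$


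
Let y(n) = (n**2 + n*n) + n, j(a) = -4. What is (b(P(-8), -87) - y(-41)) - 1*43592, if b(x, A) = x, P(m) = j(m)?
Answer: -46917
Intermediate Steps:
P(m) = -4
y(n) = n + 2*n**2 (y(n) = (n**2 + n**2) + n = 2*n**2 + n = n + 2*n**2)
(b(P(-8), -87) - y(-41)) - 1*43592 = (-4 - (-41)*(1 + 2*(-41))) - 1*43592 = (-4 - (-41)*(1 - 82)) - 43592 = (-4 - (-41)*(-81)) - 43592 = (-4 - 1*3321) - 43592 = (-4 - 3321) - 43592 = -3325 - 43592 = -46917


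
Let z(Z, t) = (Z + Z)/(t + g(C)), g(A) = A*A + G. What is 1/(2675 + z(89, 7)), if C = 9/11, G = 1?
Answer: 1049/2827613 ≈ 0.00037098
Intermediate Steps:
C = 9/11 (C = 9*(1/11) = 9/11 ≈ 0.81818)
g(A) = 1 + A² (g(A) = A*A + 1 = A² + 1 = 1 + A²)
z(Z, t) = 2*Z/(202/121 + t) (z(Z, t) = (Z + Z)/(t + (1 + (9/11)²)) = (2*Z)/(t + (1 + 81/121)) = (2*Z)/(t + 202/121) = (2*Z)/(202/121 + t) = 2*Z/(202/121 + t))
1/(2675 + z(89, 7)) = 1/(2675 + 242*89/(202 + 121*7)) = 1/(2675 + 242*89/(202 + 847)) = 1/(2675 + 242*89/1049) = 1/(2675 + 242*89*(1/1049)) = 1/(2675 + 21538/1049) = 1/(2827613/1049) = 1049/2827613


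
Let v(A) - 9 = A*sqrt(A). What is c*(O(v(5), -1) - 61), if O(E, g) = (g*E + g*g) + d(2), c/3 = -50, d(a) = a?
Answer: 10050 + 750*sqrt(5) ≈ 11727.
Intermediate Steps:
v(A) = 9 + A**(3/2) (v(A) = 9 + A*sqrt(A) = 9 + A**(3/2))
c = -150 (c = 3*(-50) = -150)
O(E, g) = 2 + g**2 + E*g (O(E, g) = (g*E + g*g) + 2 = (E*g + g**2) + 2 = (g**2 + E*g) + 2 = 2 + g**2 + E*g)
c*(O(v(5), -1) - 61) = -150*((2 + (-1)**2 + (9 + 5**(3/2))*(-1)) - 61) = -150*((2 + 1 + (9 + 5*sqrt(5))*(-1)) - 61) = -150*((2 + 1 + (-9 - 5*sqrt(5))) - 61) = -150*((-6 - 5*sqrt(5)) - 61) = -150*(-67 - 5*sqrt(5)) = 10050 + 750*sqrt(5)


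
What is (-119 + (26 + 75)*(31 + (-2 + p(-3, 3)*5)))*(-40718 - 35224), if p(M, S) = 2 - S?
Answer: -175046310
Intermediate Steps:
(-119 + (26 + 75)*(31 + (-2 + p(-3, 3)*5)))*(-40718 - 35224) = (-119 + (26 + 75)*(31 + (-2 + (2 - 1*3)*5)))*(-40718 - 35224) = (-119 + 101*(31 + (-2 + (2 - 3)*5)))*(-75942) = (-119 + 101*(31 + (-2 - 1*5)))*(-75942) = (-119 + 101*(31 + (-2 - 5)))*(-75942) = (-119 + 101*(31 - 7))*(-75942) = (-119 + 101*24)*(-75942) = (-119 + 2424)*(-75942) = 2305*(-75942) = -175046310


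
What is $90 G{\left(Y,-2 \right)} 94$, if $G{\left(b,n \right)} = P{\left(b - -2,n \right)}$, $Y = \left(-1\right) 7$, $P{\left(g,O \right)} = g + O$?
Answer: $-59220$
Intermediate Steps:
$P{\left(g,O \right)} = O + g$
$Y = -7$
$G{\left(b,n \right)} = 2 + b + n$ ($G{\left(b,n \right)} = n + \left(b - -2\right) = n + \left(b + 2\right) = n + \left(2 + b\right) = 2 + b + n$)
$90 G{\left(Y,-2 \right)} 94 = 90 \left(2 - 7 - 2\right) 94 = 90 \left(-7\right) 94 = \left(-630\right) 94 = -59220$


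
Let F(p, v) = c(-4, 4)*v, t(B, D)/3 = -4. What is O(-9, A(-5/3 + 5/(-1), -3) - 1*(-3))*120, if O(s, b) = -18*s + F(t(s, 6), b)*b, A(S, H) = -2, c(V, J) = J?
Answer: 19920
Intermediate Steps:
t(B, D) = -12 (t(B, D) = 3*(-4) = -12)
F(p, v) = 4*v
O(s, b) = -18*s + 4*b² (O(s, b) = -18*s + (4*b)*b = -18*s + 4*b²)
O(-9, A(-5/3 + 5/(-1), -3) - 1*(-3))*120 = (-18*(-9) + 4*(-2 - 1*(-3))²)*120 = (162 + 4*(-2 + 3)²)*120 = (162 + 4*1²)*120 = (162 + 4*1)*120 = (162 + 4)*120 = 166*120 = 19920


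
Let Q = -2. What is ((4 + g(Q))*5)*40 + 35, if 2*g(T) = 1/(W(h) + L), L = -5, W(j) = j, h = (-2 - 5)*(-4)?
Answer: 19305/23 ≈ 839.35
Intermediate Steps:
h = 28 (h = -7*(-4) = 28)
g(T) = 1/46 (g(T) = 1/(2*(28 - 5)) = (½)/23 = (½)*(1/23) = 1/46)
((4 + g(Q))*5)*40 + 35 = ((4 + 1/46)*5)*40 + 35 = ((185/46)*5)*40 + 35 = (925/46)*40 + 35 = 18500/23 + 35 = 19305/23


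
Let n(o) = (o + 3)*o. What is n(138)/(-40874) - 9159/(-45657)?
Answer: -85671490/311030703 ≈ -0.27544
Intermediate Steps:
n(o) = o*(3 + o) (n(o) = (3 + o)*o = o*(3 + o))
n(138)/(-40874) - 9159/(-45657) = (138*(3 + 138))/(-40874) - 9159/(-45657) = (138*141)*(-1/40874) - 9159*(-1/45657) = 19458*(-1/40874) + 3053/15219 = -9729/20437 + 3053/15219 = -85671490/311030703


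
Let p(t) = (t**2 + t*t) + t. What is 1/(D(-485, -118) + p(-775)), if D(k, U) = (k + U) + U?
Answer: 1/1199754 ≈ 8.3350e-7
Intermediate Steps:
D(k, U) = k + 2*U (D(k, U) = (U + k) + U = k + 2*U)
p(t) = t + 2*t**2 (p(t) = (t**2 + t**2) + t = 2*t**2 + t = t + 2*t**2)
1/(D(-485, -118) + p(-775)) = 1/((-485 + 2*(-118)) - 775*(1 + 2*(-775))) = 1/((-485 - 236) - 775*(1 - 1550)) = 1/(-721 - 775*(-1549)) = 1/(-721 + 1200475) = 1/1199754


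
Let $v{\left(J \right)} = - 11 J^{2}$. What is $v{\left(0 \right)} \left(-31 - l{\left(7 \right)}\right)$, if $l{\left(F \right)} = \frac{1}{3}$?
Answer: $0$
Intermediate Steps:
$l{\left(F \right)} = \frac{1}{3}$
$v{\left(0 \right)} \left(-31 - l{\left(7 \right)}\right) = - 11 \cdot 0^{2} \left(-31 - \frac{1}{3}\right) = \left(-11\right) 0 \left(-31 - \frac{1}{3}\right) = 0 \left(- \frac{94}{3}\right) = 0$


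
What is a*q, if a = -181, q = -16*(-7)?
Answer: -20272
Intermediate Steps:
q = 112
a*q = -181*112 = -20272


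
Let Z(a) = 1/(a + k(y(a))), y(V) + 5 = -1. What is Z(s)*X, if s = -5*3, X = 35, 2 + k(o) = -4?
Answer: -5/3 ≈ -1.6667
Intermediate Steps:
y(V) = -6 (y(V) = -5 - 1 = -6)
k(o) = -6 (k(o) = -2 - 4 = -6)
s = -15
Z(a) = 1/(-6 + a) (Z(a) = 1/(a - 6) = 1/(-6 + a))
Z(s)*X = 35/(-6 - 15) = 35/(-21) = -1/21*35 = -5/3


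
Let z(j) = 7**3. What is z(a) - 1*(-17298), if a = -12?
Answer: 17641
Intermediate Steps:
z(j) = 343
z(a) - 1*(-17298) = 343 - 1*(-17298) = 343 + 17298 = 17641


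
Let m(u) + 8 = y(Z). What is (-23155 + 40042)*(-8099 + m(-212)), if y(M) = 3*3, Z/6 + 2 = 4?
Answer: -136750926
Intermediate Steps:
Z = 12 (Z = -12 + 6*4 = -12 + 24 = 12)
y(M) = 9
m(u) = 1 (m(u) = -8 + 9 = 1)
(-23155 + 40042)*(-8099 + m(-212)) = (-23155 + 40042)*(-8099 + 1) = 16887*(-8098) = -136750926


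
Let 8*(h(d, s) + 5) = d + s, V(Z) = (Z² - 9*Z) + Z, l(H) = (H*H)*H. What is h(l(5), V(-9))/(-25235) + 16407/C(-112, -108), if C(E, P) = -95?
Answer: -47318111/273980 ≈ -172.71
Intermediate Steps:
l(H) = H³ (l(H) = H²*H = H³)
V(Z) = Z² - 8*Z
h(d, s) = -5 + d/8 + s/8 (h(d, s) = -5 + (d + s)/8 = -5 + (d/8 + s/8) = -5 + d/8 + s/8)
h(l(5), V(-9))/(-25235) + 16407/C(-112, -108) = (-5 + (⅛)*5³ + (-9*(-8 - 9))/8)/(-25235) + 16407/(-95) = (-5 + (⅛)*125 + (-9*(-17))/8)*(-1/25235) + 16407*(-1/95) = (-5 + 125/8 + (⅛)*153)*(-1/25235) - 16407/95 = (-5 + 125/8 + 153/8)*(-1/25235) - 16407/95 = (119/4)*(-1/25235) - 16407/95 = -17/14420 - 16407/95 = -47318111/273980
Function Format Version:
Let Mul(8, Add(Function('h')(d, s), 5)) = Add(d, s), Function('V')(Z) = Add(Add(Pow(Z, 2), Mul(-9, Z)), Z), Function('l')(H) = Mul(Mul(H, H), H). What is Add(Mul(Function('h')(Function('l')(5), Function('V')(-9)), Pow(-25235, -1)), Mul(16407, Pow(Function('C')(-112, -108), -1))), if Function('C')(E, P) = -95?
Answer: Rational(-47318111, 273980) ≈ -172.71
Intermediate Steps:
Function('l')(H) = Pow(H, 3) (Function('l')(H) = Mul(Pow(H, 2), H) = Pow(H, 3))
Function('V')(Z) = Add(Pow(Z, 2), Mul(-8, Z))
Function('h')(d, s) = Add(-5, Mul(Rational(1, 8), d), Mul(Rational(1, 8), s)) (Function('h')(d, s) = Add(-5, Mul(Rational(1, 8), Add(d, s))) = Add(-5, Add(Mul(Rational(1, 8), d), Mul(Rational(1, 8), s))) = Add(-5, Mul(Rational(1, 8), d), Mul(Rational(1, 8), s)))
Add(Mul(Function('h')(Function('l')(5), Function('V')(-9)), Pow(-25235, -1)), Mul(16407, Pow(Function('C')(-112, -108), -1))) = Add(Mul(Add(-5, Mul(Rational(1, 8), Pow(5, 3)), Mul(Rational(1, 8), Mul(-9, Add(-8, -9)))), Pow(-25235, -1)), Mul(16407, Pow(-95, -1))) = Add(Mul(Add(-5, Mul(Rational(1, 8), 125), Mul(Rational(1, 8), Mul(-9, -17))), Rational(-1, 25235)), Mul(16407, Rational(-1, 95))) = Add(Mul(Add(-5, Rational(125, 8), Mul(Rational(1, 8), 153)), Rational(-1, 25235)), Rational(-16407, 95)) = Add(Mul(Add(-5, Rational(125, 8), Rational(153, 8)), Rational(-1, 25235)), Rational(-16407, 95)) = Add(Mul(Rational(119, 4), Rational(-1, 25235)), Rational(-16407, 95)) = Add(Rational(-17, 14420), Rational(-16407, 95)) = Rational(-47318111, 273980)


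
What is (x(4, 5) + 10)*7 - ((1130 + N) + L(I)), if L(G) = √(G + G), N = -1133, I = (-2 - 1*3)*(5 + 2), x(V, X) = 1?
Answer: 80 - I*√70 ≈ 80.0 - 8.3666*I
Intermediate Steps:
I = -35 (I = (-2 - 3)*7 = -5*7 = -35)
L(G) = √2*√G (L(G) = √(2*G) = √2*√G)
(x(4, 5) + 10)*7 - ((1130 + N) + L(I)) = (1 + 10)*7 - ((1130 - 1133) + √2*√(-35)) = 11*7 - (-3 + √2*(I*√35)) = 77 - (-3 + I*√70) = 77 + (3 - I*√70) = 80 - I*√70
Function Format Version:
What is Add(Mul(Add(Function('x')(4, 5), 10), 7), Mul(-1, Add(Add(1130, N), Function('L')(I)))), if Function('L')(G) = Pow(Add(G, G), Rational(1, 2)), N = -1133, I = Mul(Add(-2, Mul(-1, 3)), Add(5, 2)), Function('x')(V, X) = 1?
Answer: Add(80, Mul(-1, I, Pow(70, Rational(1, 2)))) ≈ Add(80.000, Mul(-8.3666, I))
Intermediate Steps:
I = -35 (I = Mul(Add(-2, -3), 7) = Mul(-5, 7) = -35)
Function('L')(G) = Mul(Pow(2, Rational(1, 2)), Pow(G, Rational(1, 2))) (Function('L')(G) = Pow(Mul(2, G), Rational(1, 2)) = Mul(Pow(2, Rational(1, 2)), Pow(G, Rational(1, 2))))
Add(Mul(Add(Function('x')(4, 5), 10), 7), Mul(-1, Add(Add(1130, N), Function('L')(I)))) = Add(Mul(Add(1, 10), 7), Mul(-1, Add(Add(1130, -1133), Mul(Pow(2, Rational(1, 2)), Pow(-35, Rational(1, 2)))))) = Add(Mul(11, 7), Mul(-1, Add(-3, Mul(Pow(2, Rational(1, 2)), Mul(I, Pow(35, Rational(1, 2))))))) = Add(77, Mul(-1, Add(-3, Mul(I, Pow(70, Rational(1, 2)))))) = Add(77, Add(3, Mul(-1, I, Pow(70, Rational(1, 2))))) = Add(80, Mul(-1, I, Pow(70, Rational(1, 2))))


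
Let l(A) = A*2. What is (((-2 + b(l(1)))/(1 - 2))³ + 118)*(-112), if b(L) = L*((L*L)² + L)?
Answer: 4388832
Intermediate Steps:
l(A) = 2*A
b(L) = L*(L + L⁴) (b(L) = L*((L²)² + L) = L*(L⁴ + L) = L*(L + L⁴))
(((-2 + b(l(1)))/(1 - 2))³ + 118)*(-112) = (((-2 + ((2*1)² + (2*1)⁵))/(1 - 2))³ + 118)*(-112) = (((-2 + (2² + 2⁵))/(-1))³ + 118)*(-112) = (((-2 + (4 + 32))*(-1))³ + 118)*(-112) = (((-2 + 36)*(-1))³ + 118)*(-112) = ((34*(-1))³ + 118)*(-112) = ((-34)³ + 118)*(-112) = (-39304 + 118)*(-112) = -39186*(-112) = 4388832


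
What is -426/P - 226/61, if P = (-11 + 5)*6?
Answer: 2975/366 ≈ 8.1284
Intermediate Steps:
P = -36 (P = -6*6 = -36)
-426/P - 226/61 = -426/(-36) - 226/61 = -426*(-1/36) - 226*1/61 = 71/6 - 226/61 = 2975/366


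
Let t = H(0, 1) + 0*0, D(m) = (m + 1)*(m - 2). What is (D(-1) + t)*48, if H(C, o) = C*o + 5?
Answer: 240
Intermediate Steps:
H(C, o) = 5 + C*o
D(m) = (1 + m)*(-2 + m)
t = 5 (t = (5 + 0*1) + 0*0 = (5 + 0) + 0 = 5 + 0 = 5)
(D(-1) + t)*48 = ((-2 + (-1)**2 - 1*(-1)) + 5)*48 = ((-2 + 1 + 1) + 5)*48 = (0 + 5)*48 = 5*48 = 240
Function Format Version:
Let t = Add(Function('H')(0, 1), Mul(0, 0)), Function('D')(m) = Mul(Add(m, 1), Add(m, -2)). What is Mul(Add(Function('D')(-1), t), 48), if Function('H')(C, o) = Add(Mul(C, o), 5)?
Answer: 240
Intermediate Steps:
Function('H')(C, o) = Add(5, Mul(C, o))
Function('D')(m) = Mul(Add(1, m), Add(-2, m))
t = 5 (t = Add(Add(5, Mul(0, 1)), Mul(0, 0)) = Add(Add(5, 0), 0) = Add(5, 0) = 5)
Mul(Add(Function('D')(-1), t), 48) = Mul(Add(Add(-2, Pow(-1, 2), Mul(-1, -1)), 5), 48) = Mul(Add(Add(-2, 1, 1), 5), 48) = Mul(Add(0, 5), 48) = Mul(5, 48) = 240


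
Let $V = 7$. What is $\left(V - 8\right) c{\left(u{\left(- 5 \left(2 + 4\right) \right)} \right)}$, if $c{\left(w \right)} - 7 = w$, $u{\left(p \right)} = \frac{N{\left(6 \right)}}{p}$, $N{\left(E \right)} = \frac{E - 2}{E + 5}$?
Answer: $- \frac{1153}{165} \approx -6.9879$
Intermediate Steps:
$N{\left(E \right)} = \frac{-2 + E}{5 + E}$
$u{\left(p \right)} = \frac{4}{11 p}$ ($u{\left(p \right)} = \frac{\frac{1}{5 + 6} \left(-2 + 6\right)}{p} = \frac{\frac{1}{11} \cdot 4}{p} = \frac{4}{11 p}$)
$c{\left(w \right)} = 7 + w$
$\left(V - 8\right) c{\left(u{\left(- 5 \left(2 + 4\right) \right)} \right)} = \left(7 - 8\right) \left(7 + \frac{4}{11 \left(- 5 \left(2 + 4\right)\right)}\right) = \left(7 - 8\right) \left(7 + \frac{4}{11 \left(\left(-5\right) 6\right)}\right) = - (7 + \frac{4}{11 \left(-30\right)}) = - (7 + \frac{4}{11} \left(- \frac{1}{30}\right)) = - (7 - \frac{2}{165}) = \left(-1\right) \frac{1153}{165} = - \frac{1153}{165}$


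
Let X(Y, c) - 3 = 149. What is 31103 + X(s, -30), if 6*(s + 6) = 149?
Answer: 31255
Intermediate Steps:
s = 113/6 (s = -6 + (1/6)*149 = -6 + 149/6 = 113/6 ≈ 18.833)
X(Y, c) = 152 (X(Y, c) = 3 + 149 = 152)
31103 + X(s, -30) = 31103 + 152 = 31255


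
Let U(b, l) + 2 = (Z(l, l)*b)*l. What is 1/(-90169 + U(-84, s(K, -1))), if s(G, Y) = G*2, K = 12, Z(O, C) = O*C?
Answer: -1/1251387 ≈ -7.9911e-7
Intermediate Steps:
Z(O, C) = C*O
s(G, Y) = 2*G
U(b, l) = -2 + b*l**3 (U(b, l) = -2 + ((l*l)*b)*l = -2 + (l**2*b)*l = -2 + (b*l**2)*l = -2 + b*l**3)
1/(-90169 + U(-84, s(K, -1))) = 1/(-90169 + (-2 - 84*(2*12)**3)) = 1/(-90169 + (-2 - 84*24**3)) = 1/(-90169 + (-2 - 84*13824)) = 1/(-90169 + (-2 - 1161216)) = 1/(-90169 - 1161218) = 1/(-1251387) = -1/1251387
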